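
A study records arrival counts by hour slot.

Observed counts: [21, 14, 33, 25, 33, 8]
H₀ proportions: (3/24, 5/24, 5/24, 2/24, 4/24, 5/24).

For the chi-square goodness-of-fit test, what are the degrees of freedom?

df = k − 1 = 6 − 1 = 5

degrees of freedom = 5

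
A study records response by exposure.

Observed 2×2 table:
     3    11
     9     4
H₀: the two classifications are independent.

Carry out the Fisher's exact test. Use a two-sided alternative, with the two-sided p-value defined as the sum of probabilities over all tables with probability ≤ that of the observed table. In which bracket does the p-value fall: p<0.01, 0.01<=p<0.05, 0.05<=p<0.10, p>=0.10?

p-value bracket: 0.01<=p<0.05

Margins: r₁=14, r₂=13, c₁=12, c₂=15, n=27
p_obs = C(14,3)·C(13,9)/C(27,12); sum pmf over tables with pmf ≤ p_obs
p-value (two-sided) = 0.02130
→ bracket: 0.01<=p<0.05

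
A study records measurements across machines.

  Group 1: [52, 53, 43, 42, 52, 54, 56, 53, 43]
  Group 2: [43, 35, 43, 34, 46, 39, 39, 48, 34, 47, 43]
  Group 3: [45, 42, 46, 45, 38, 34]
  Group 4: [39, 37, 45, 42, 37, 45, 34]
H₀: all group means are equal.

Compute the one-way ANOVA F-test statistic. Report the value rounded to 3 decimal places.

test statistic = 7.123

Group means [49.78, 41.00, 41.67, 39.86], grand mean 43.273
SSB = Σnᵢ(x̄ᵢ−x̄)² = 534.799; SSW = ΣΣ(x−x̄ᵢ)² = 725.746
MSB = 534.799/3 = 178.2665; MSW = 725.746/29 = 25.0257
F = MSB/MSW = 7.1233
df = (3, 29)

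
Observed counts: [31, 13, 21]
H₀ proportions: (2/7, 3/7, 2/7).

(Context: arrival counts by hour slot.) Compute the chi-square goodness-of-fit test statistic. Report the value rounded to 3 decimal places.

n = 65; E_i = n·p_i = [18.57, 27.86, 18.57]
χ² = (31−18.57)²/18.57 + (13−27.86)²/27.86 + (21−18.57)²/18.57 = 16.5590
df = 2

test statistic = 16.559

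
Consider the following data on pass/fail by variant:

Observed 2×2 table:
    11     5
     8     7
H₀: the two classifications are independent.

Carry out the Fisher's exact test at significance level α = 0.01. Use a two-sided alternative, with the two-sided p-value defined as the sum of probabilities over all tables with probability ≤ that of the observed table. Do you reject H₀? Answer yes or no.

reject H₀: no

Margins: r₁=16, r₂=15, c₁=19, c₂=12, n=31
p_obs = C(16,11)·C(15,8)/C(31,19); sum pmf over tables with pmf ≤ p_obs
p-value (two-sided) = 0.47255
At α=0.01: p ≥ α → fail to reject H₀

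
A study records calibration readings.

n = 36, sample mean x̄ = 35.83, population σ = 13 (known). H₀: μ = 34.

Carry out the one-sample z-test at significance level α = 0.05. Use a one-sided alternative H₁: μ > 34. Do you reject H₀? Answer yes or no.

SE = σ/√n = 13/√36 = 2.1667
z = (x̄−μ₀)/SE = (35.83−34)/2.1667 = 0.8446
p-value (one-sided, H₁ greater) = 0.19916
At α=0.05: p ≥ α → fail to reject H₀

reject H₀: no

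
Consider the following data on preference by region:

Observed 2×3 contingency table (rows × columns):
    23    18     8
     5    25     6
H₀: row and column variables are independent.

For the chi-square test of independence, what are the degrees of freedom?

degrees of freedom = 2

df = (r−1)(c−1) = (2−1)·(3−1) = 2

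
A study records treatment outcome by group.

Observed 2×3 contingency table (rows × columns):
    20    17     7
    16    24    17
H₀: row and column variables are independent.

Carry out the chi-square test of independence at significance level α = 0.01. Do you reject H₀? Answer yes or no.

reject H₀: no

Row totals [44, 57], col totals [36, 41, 24], n=101
χ² = (20−15.68)²/15.68 + (17−17.86)²/17.86 + (7−10.46)²/10.46 + (16−20.32)²/20.32 + (24−23.14)²/23.14 + (17−13.54)²/13.54 = 4.2026
df = 2
p-value (upper-tail) = 0.12230
At α=0.01: p ≥ α → fail to reject H₀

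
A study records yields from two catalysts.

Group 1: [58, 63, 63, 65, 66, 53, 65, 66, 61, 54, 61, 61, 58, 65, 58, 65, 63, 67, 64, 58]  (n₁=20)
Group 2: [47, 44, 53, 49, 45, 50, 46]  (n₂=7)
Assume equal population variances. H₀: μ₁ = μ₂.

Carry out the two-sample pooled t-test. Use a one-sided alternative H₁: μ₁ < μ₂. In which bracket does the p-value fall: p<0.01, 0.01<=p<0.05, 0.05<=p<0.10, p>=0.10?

p-value bracket: p>=0.10

x̄₁=61.700, s₁=4.041, n₁=20
x̄₂=47.714, s₂=3.147, n₂=7
s_p² = [19·4.041² + 6·3.147²]/25 = 14.7851
SE = √(s_p²·(1/20+1/7)) = 1.6886
t = (61.700−47.714)/1.6886 = 8.2824
df = 25
p-value (one-sided, H₁ less) = 1.00000
→ bracket: p>=0.10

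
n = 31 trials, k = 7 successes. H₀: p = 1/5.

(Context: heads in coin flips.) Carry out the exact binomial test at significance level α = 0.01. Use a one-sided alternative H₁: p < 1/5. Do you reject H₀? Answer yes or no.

Exact binomial: n=31, k=7, p₀=1/5=0.2000
P(X≤7) from Σ C(n,i)·p₀^i·(1−p₀)^(n−i)
p-value (one-sided, H₁ less) = 0.73003
At α=0.01: p ≥ α → fail to reject H₀

reject H₀: no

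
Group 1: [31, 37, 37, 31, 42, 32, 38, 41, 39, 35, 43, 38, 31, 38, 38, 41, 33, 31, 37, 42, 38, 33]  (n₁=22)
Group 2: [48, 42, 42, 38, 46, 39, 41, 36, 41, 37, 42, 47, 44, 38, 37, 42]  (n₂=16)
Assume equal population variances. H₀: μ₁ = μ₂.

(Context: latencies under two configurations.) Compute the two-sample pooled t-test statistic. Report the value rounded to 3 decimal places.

x̄₁=36.636, s₁=3.959, n₁=22
x̄₂=41.250, s₂=3.661, n₂=16
s_p² = [21·3.959² + 15·3.661²]/36 = 14.7247
SE = √(s_p²·(1/22+1/16)) = 1.2608
t = (36.636−41.250)/1.2608 = -3.6593
df = 36

test statistic = -3.659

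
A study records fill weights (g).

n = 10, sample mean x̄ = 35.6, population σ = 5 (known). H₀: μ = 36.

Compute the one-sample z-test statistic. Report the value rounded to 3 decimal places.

test statistic = -0.253

SE = σ/√n = 5/√10 = 1.5811
z = (x̄−μ₀)/SE = (35.6−36)/1.5811 = -0.2530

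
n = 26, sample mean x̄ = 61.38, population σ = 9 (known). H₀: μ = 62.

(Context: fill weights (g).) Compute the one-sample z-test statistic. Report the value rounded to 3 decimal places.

test statistic = -0.351

SE = σ/√n = 9/√26 = 1.7650
z = (x̄−μ₀)/SE = (61.38−62)/1.7650 = -0.3513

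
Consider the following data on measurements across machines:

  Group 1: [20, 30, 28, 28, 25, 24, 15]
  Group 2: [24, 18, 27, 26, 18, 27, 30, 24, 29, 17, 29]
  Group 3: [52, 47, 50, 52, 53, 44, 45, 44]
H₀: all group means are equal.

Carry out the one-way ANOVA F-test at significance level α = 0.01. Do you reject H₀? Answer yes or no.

Group means [24.29, 24.45, 48.38], grand mean 31.769
SSB = Σnᵢ(x̄ᵢ−x̄)² = 3186.585; SSW = ΣΣ(x−x̄ᵢ)² = 494.031
MSB = 3186.585/2 = 1593.2923; MSW = 494.031/23 = 21.4796
F = MSB/MSW = 74.1770
df = (2, 23)
p-value (upper-tail) = 0.00000
At α=0.01: p < α → reject H₀

reject H₀: yes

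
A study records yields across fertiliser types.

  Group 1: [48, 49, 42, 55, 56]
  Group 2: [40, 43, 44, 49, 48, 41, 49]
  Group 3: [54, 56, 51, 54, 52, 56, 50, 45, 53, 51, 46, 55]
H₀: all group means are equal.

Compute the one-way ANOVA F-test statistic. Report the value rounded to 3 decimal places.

test statistic = 6.521

Group means [50.00, 44.86, 51.92], grand mean 49.458
SSB = Σnᵢ(x̄ᵢ−x̄)² = 222.185; SSW = ΣΣ(x−x̄ᵢ)² = 357.774
MSB = 222.185/2 = 111.0923; MSW = 357.774/21 = 17.0368
F = MSB/MSW = 6.5207
df = (2, 21)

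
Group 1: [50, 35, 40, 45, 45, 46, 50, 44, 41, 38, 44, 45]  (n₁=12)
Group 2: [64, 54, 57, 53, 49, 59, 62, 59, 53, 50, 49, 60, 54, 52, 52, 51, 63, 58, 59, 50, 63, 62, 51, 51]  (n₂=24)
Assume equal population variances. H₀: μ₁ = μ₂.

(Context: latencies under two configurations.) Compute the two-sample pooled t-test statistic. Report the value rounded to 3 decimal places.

x̄₁=43.583, s₁=4.461, n₁=12
x̄₂=55.625, s₂=5.029, n₂=24
s_p² = [11·4.461² + 23·5.029²]/34 = 23.5453
SE = √(s_p²·(1/12+1/24)) = 1.7156
t = (43.583−55.625)/1.7156 = -7.0191
df = 34

test statistic = -7.019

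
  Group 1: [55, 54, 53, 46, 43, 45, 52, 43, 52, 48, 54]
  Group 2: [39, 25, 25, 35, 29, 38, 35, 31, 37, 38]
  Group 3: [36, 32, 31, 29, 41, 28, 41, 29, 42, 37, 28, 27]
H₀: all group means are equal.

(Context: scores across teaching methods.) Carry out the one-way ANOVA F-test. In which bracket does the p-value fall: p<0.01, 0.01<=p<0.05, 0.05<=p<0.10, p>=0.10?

Group means [49.55, 33.20, 33.42], grand mean 38.727
SSB = Σnᵢ(x̄ᵢ−x̄)² = 1931.302; SSW = ΣΣ(x−x̄ᵢ)² = 827.244
MSB = 1931.302/2 = 965.6508; MSW = 827.244/30 = 27.5748
F = MSB/MSW = 35.0193
df = (2, 30)
p-value (upper-tail) = 0.00000
→ bracket: p<0.01

p-value bracket: p<0.01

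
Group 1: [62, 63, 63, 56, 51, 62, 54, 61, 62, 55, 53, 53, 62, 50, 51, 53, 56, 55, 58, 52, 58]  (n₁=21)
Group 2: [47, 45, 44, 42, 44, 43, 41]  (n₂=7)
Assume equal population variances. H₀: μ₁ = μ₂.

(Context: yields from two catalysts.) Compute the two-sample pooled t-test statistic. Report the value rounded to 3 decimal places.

test statistic = 7.348

x̄₁=56.667, s₁=4.476, n₁=21
x̄₂=43.714, s₂=1.976, n₂=7
s_p² = [20·4.476² + 6·1.976²]/26 = 16.3114
SE = √(s_p²·(1/21+1/7)) = 1.7626
t = (56.667−43.714)/1.7626 = 7.3483
df = 26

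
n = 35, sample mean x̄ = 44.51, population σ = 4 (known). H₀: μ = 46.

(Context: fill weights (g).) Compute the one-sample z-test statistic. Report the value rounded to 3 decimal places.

test statistic = -2.204

SE = σ/√n = 4/√35 = 0.6761
z = (x̄−μ₀)/SE = (44.51−46)/0.6761 = -2.2037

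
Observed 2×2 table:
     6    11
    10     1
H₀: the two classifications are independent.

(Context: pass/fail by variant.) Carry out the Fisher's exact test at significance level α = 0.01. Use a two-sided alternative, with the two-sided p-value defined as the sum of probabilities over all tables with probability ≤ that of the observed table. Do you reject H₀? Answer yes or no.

reject H₀: yes

Margins: r₁=17, r₂=11, c₁=16, c₂=12, n=28
p_obs = C(17,6)·C(11,10)/C(28,16); sum pmf over tables with pmf ≤ p_obs
p-value (two-sided) = 0.00596
At α=0.01: p < α → reject H₀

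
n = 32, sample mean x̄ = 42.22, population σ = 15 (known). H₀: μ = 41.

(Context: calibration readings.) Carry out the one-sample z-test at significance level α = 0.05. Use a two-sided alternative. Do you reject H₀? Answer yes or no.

reject H₀: no

SE = σ/√n = 15/√32 = 2.6517
z = (x̄−μ₀)/SE = (42.22−41)/2.6517 = 0.4601
p-value (two-sided) = 0.64545
At α=0.05: p ≥ α → fail to reject H₀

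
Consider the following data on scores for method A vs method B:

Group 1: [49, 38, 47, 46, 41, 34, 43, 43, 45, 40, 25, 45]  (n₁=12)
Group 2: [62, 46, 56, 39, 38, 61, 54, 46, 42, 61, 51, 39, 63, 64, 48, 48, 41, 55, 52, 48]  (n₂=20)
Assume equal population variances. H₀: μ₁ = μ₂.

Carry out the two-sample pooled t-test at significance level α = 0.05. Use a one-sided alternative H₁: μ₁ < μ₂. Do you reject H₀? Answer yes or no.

reject H₀: yes

x̄₁=41.333, s₁=6.597, n₁=12
x̄₂=50.700, s₂=8.578, n₂=20
s_p² = [11·6.597² + 19·8.578²]/30 = 62.5622
SE = √(s_p²·(1/12+1/20)) = 2.8882
t = (41.333−50.700)/2.8882 = -3.2431
df = 30
p-value (one-sided, H₁ less) = 0.00145
At α=0.05: p < α → reject H₀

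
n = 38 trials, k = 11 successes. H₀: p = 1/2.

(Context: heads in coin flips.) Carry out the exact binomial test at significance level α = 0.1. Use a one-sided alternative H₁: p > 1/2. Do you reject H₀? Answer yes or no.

reject H₀: no

Exact binomial: n=38, k=11, p₀=1/2=0.5000
P(X≥11) from Σ C(n,i)·p₀^i·(1−p₀)^(n−i)
p-value (one-sided, H₁ greater) = 0.99745
At α=0.1: p ≥ α → fail to reject H₀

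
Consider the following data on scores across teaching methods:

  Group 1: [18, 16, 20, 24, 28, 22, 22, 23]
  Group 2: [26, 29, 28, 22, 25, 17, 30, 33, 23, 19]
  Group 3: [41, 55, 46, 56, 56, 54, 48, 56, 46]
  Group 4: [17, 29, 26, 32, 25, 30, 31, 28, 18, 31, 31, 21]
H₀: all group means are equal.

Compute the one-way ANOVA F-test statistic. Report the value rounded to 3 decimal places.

test statistic = 63.398

Group means [21.62, 25.20, 50.89, 26.58], grand mean 30.821
SSB = Σnᵢ(x̄ᵢ−x̄)² = 4832.463; SSW = ΣΣ(x−x̄ᵢ)² = 889.281
MSB = 4832.463/3 = 1610.8210; MSW = 889.281/35 = 25.4080
F = MSB/MSW = 63.3981
df = (3, 35)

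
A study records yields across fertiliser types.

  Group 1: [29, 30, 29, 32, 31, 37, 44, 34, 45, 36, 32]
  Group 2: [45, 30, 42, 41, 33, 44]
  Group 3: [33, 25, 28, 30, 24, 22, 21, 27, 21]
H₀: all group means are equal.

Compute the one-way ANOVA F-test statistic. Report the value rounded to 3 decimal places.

test statistic = 12.985

Group means [34.45, 39.17, 25.67], grand mean 32.500
SSB = Σnᵢ(x̄ᵢ−x̄)² = 728.939; SSW = ΣΣ(x−x̄ᵢ)² = 645.561
MSB = 728.939/2 = 364.4697; MSW = 645.561/23 = 28.0679
F = MSB/MSW = 12.9853
df = (2, 23)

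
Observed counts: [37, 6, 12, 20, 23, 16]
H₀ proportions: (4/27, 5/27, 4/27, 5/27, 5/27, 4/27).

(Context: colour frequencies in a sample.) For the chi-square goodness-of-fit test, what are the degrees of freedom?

df = k − 1 = 6 − 1 = 5

degrees of freedom = 5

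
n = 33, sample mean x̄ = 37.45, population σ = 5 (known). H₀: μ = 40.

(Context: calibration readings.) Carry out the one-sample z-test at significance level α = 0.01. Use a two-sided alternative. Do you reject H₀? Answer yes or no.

SE = σ/√n = 5/√33 = 0.8704
z = (x̄−μ₀)/SE = (37.45−40)/0.8704 = -2.9297
p-value (two-sided) = 0.00339
At α=0.01: p < α → reject H₀

reject H₀: yes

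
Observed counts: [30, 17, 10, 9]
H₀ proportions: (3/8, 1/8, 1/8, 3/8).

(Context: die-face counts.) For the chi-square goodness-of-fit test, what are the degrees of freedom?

degrees of freedom = 3

df = k − 1 = 4 − 1 = 3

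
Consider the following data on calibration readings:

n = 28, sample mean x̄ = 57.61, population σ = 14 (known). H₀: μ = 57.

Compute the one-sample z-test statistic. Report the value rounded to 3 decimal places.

test statistic = 0.231

SE = σ/√n = 14/√28 = 2.6458
z = (x̄−μ₀)/SE = (57.61−57)/2.6458 = 0.2306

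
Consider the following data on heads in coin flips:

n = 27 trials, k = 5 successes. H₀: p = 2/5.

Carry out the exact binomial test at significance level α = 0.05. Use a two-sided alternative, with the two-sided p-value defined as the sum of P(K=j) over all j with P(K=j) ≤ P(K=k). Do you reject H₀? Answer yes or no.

reject H₀: yes

Exact binomial: n=27, k=5, p₀=2/5=0.4000
P(X=j) = C(n,j)·p₀^j·(1−p₀)^(n−j); p = Σ P(X=j) over j with P(X=j) ≤ P(X=5)
p-value (two-sided) = 0.02888
At α=0.05: p < α → reject H₀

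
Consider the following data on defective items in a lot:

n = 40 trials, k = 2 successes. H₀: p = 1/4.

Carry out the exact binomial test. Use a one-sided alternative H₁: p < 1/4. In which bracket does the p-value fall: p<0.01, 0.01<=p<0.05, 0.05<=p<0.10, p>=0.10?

Exact binomial: n=40, k=2, p₀=1/4=0.2500
P(X≤2) from Σ C(n,i)·p₀^i·(1−p₀)^(n−i)
p-value (one-sided, H₁ less) = 0.00102
→ bracket: p<0.01

p-value bracket: p<0.01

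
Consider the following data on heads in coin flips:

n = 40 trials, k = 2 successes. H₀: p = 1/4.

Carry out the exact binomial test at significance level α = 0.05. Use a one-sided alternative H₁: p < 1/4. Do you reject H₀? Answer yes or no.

Exact binomial: n=40, k=2, p₀=1/4=0.2500
P(X≤2) from Σ C(n,i)·p₀^i·(1−p₀)^(n−i)
p-value (one-sided, H₁ less) = 0.00102
At α=0.05: p < α → reject H₀

reject H₀: yes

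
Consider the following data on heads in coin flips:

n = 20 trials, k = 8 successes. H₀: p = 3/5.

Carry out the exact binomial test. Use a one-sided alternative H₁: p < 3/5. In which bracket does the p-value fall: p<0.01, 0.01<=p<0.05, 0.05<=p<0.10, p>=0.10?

p-value bracket: 0.05<=p<0.10

Exact binomial: n=20, k=8, p₀=3/5=0.6000
P(X≤8) from Σ C(n,i)·p₀^i·(1−p₀)^(n−i)
p-value (one-sided, H₁ less) = 0.05653
→ bracket: 0.05<=p<0.10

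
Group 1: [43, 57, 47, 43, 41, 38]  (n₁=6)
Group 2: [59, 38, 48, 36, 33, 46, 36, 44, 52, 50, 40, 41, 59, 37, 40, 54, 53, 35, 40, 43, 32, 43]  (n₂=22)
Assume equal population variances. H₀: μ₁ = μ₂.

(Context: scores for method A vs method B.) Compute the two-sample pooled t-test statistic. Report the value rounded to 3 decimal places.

x̄₁=44.833, s₁=6.646, n₁=6
x̄₂=43.591, s₂=8.063, n₂=22
s_p² = [5·6.646² + 21·8.063²]/26 = 61.0058
SE = √(s_p²·(1/6+1/22)) = 3.5973
t = (44.833−43.591)/3.5973 = 0.3454
df = 26

test statistic = 0.345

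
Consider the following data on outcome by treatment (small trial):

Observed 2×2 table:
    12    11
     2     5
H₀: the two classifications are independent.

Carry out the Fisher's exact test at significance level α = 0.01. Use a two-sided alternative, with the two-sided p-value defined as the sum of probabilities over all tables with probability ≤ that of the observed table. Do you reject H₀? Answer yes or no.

reject H₀: no

Margins: r₁=23, r₂=7, c₁=14, c₂=16, n=30
p_obs = C(23,12)·C(7,2)/C(30,14); sum pmf over tables with pmf ≤ p_obs
p-value (two-sided) = 0.39923
At α=0.01: p ≥ α → fail to reject H₀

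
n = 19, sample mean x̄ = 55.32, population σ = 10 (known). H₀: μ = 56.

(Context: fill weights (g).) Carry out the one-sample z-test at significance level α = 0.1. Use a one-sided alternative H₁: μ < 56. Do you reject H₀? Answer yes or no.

reject H₀: no

SE = σ/√n = 10/√19 = 2.2942
z = (x̄−μ₀)/SE = (55.32−56)/2.2942 = -0.2964
p-value (one-sided, H₁ less) = 0.38346
At α=0.1: p ≥ α → fail to reject H₀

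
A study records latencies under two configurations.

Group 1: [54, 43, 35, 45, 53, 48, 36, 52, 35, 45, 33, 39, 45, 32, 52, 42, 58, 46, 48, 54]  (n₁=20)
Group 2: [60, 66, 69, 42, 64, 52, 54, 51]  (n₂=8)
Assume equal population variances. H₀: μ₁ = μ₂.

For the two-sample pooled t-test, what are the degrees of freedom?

df = n₁ + n₂ − 2 = 20 + 8 − 2 = 26

degrees of freedom = 26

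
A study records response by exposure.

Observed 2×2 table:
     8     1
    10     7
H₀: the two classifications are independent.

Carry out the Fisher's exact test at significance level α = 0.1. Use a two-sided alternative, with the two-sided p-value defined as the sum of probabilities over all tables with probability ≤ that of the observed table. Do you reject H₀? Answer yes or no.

reject H₀: no

Margins: r₁=9, r₂=17, c₁=18, c₂=8, n=26
p_obs = C(9,8)·C(17,10)/C(26,18); sum pmf over tables with pmf ≤ p_obs
p-value (two-sided) = 0.19015
At α=0.1: p ≥ α → fail to reject H₀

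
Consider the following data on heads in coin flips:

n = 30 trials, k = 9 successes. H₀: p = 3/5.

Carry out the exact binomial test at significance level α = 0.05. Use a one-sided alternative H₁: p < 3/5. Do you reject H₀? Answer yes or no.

reject H₀: yes

Exact binomial: n=30, k=9, p₀=3/5=0.6000
P(X≤9) from Σ C(n,i)·p₀^i·(1−p₀)^(n−i)
p-value (one-sided, H₁ less) = 0.00086
At α=0.05: p < α → reject H₀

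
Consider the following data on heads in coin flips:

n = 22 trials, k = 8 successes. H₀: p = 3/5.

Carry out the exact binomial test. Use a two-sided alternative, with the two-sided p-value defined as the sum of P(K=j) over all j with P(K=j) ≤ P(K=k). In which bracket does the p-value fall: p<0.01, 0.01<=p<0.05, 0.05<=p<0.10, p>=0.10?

p-value bracket: 0.01<=p<0.05

Exact binomial: n=22, k=8, p₀=3/5=0.6000
P(X=j) = C(n,j)·p₀^j·(1−p₀)^(n−j); p = Σ P(X=j) over j with P(X=j) ≤ P(X=8)
p-value (two-sided) = 0.02903
→ bracket: 0.01<=p<0.05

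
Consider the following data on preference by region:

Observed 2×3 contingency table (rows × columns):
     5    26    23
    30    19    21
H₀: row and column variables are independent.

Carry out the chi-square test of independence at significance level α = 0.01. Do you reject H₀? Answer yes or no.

Row totals [54, 70], col totals [35, 45, 44], n=124
χ² = (5−15.24)²/15.24 + (26−19.60)²/19.60 + (23−19.16)²/19.16 + (30−19.76)²/19.76 + (19−25.40)²/25.40 + (21−24.84)²/24.84 = 17.2598
df = 2
p-value (upper-tail) = 0.00018
At α=0.01: p < α → reject H₀

reject H₀: yes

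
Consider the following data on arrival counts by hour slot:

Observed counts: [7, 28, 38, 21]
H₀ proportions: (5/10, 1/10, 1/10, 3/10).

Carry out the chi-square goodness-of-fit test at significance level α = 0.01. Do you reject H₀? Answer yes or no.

n = 94; E_i = n·p_i = [47.00, 9.40, 9.40, 28.20]
χ² = (7−47.00)²/47.00 + (28−9.40)²/9.40 + (38−9.40)²/9.40 + (21−28.20)²/28.20 = 159.7021
df = 3
p-value (upper-tail) = 0.00000
At α=0.01: p < α → reject H₀

reject H₀: yes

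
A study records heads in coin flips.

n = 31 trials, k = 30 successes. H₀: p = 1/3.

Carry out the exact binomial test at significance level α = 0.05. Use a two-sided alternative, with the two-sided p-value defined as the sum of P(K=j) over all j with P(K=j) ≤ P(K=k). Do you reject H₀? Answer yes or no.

Exact binomial: n=31, k=30, p₀=1/3=0.3333
P(X=j) = C(n,j)·p₀^j·(1−p₀)^(n−j); p = Σ P(X=j) over j with P(X=j) ≤ P(X=30)
p-value (two-sided) = 0.00000
At α=0.05: p < α → reject H₀

reject H₀: yes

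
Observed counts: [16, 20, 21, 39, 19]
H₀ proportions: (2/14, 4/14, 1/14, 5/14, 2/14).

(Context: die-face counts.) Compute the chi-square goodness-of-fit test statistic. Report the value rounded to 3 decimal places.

n = 115; E_i = n·p_i = [16.43, 32.86, 8.21, 41.07, 16.43]
χ² = (16−16.43)²/16.43 + (20−32.86)²/32.86 + (21−8.21)²/8.21 + (39−41.07)²/41.07 + (19−16.43)²/16.43 = 25.4504
df = 4

test statistic = 25.450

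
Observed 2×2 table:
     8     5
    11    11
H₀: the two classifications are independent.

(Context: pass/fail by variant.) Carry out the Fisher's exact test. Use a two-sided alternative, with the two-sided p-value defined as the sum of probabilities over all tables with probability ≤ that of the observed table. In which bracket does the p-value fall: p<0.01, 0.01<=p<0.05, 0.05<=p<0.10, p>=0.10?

Margins: r₁=13, r₂=22, c₁=19, c₂=16, n=35
p_obs = C(13,8)·C(22,11)/C(35,19); sum pmf over tables with pmf ≤ p_obs
p-value (two-sided) = 0.72668
→ bracket: p>=0.10

p-value bracket: p>=0.10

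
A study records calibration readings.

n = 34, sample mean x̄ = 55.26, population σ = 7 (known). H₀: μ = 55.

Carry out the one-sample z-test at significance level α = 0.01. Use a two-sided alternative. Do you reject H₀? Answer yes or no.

SE = σ/√n = 7/√34 = 1.2005
z = (x̄−μ₀)/SE = (55.26−55)/1.2005 = 0.2166
p-value (two-sided) = 0.82854
At α=0.01: p ≥ α → fail to reject H₀

reject H₀: no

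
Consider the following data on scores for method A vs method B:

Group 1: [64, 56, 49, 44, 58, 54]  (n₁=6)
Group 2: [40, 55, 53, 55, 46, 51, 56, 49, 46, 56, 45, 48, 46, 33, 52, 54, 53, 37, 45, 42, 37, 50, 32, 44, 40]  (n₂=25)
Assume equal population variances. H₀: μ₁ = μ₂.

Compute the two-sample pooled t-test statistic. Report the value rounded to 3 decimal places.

x̄₁=54.167, s₁=6.998, n₁=6
x̄₂=46.600, s₂=7.147, n₂=25
s_p² = [5·6.998² + 24·7.147²]/29 = 50.7184
SE = √(s_p²·(1/6+1/25)) = 3.2376
t = (54.167−46.600)/3.2376 = 2.3372
df = 29

test statistic = 2.337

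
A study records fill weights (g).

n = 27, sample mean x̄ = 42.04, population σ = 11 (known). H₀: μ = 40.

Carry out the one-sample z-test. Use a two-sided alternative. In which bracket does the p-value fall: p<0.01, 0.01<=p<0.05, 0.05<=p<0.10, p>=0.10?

SE = σ/√n = 11/√27 = 2.1170
z = (x̄−μ₀)/SE = (42.04−40)/2.1170 = 0.9637
p-value (two-sided) = 0.33522
→ bracket: p>=0.10

p-value bracket: p>=0.10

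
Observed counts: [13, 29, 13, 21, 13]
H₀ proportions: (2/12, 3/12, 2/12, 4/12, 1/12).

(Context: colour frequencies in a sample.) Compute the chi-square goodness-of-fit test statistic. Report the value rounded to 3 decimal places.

test statistic = 9.236

n = 89; E_i = n·p_i = [14.83, 22.25, 14.83, 29.67, 7.42]
χ² = (13−14.83)²/14.83 + (29−22.25)²/22.25 + (13−14.83)²/14.83 + (21−29.67)²/29.67 + (13−7.42)²/7.42 = 9.2360
df = 4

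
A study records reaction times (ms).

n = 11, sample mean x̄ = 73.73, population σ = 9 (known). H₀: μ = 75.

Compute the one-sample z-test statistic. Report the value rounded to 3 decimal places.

test statistic = -0.468

SE = σ/√n = 9/√11 = 2.7136
z = (x̄−μ₀)/SE = (73.73−75)/2.7136 = -0.4680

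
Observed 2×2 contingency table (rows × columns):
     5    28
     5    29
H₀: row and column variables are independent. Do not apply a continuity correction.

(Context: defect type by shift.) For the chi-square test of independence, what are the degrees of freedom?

df = (r−1)(c−1) = (2−1)·(2−1) = 1

degrees of freedom = 1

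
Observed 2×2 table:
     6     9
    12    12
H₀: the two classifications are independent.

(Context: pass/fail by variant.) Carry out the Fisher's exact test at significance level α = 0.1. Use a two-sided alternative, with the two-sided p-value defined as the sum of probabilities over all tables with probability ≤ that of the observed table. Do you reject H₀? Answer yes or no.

reject H₀: no

Margins: r₁=15, r₂=24, c₁=18, c₂=21, n=39
p_obs = C(15,6)·C(24,12)/C(39,18); sum pmf over tables with pmf ≤ p_obs
p-value (two-sided) = 0.74242
At α=0.1: p ≥ α → fail to reject H₀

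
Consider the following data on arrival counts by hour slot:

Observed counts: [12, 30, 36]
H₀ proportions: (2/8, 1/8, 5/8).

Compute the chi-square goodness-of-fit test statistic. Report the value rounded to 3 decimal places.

test statistic = 48.277

n = 78; E_i = n·p_i = [19.50, 9.75, 48.75]
χ² = (12−19.50)²/19.50 + (30−9.75)²/9.75 + (36−48.75)²/48.75 = 48.2769
df = 2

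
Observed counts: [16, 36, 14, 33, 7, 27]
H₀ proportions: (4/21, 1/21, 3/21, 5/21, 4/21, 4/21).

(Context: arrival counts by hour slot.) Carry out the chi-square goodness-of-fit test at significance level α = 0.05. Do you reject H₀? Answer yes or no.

reject H₀: yes

n = 133; E_i = n·p_i = [25.33, 6.33, 19.00, 31.67, 25.33, 25.33]
χ² = (16−25.33)²/25.33 + (36−6.33)²/6.33 + (14−19.00)²/19.00 + (33−31.67)²/31.67 + (7−25.33)²/25.33 + (27−25.33)²/25.33 = 157.1526
df = 5
p-value (upper-tail) = 0.00000
At α=0.05: p < α → reject H₀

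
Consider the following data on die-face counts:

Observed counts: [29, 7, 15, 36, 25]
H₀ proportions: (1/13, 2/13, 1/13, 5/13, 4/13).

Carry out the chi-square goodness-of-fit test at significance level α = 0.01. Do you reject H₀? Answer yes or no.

n = 112; E_i = n·p_i = [8.62, 17.23, 8.62, 43.08, 34.46]
χ² = (29−8.62)²/8.62 + (7−17.23)²/17.23 + (15−8.62)²/8.62 + (36−43.08)²/43.08 + (25−34.46)²/34.46 = 62.7978
df = 4
p-value (upper-tail) = 0.00000
At α=0.01: p < α → reject H₀

reject H₀: yes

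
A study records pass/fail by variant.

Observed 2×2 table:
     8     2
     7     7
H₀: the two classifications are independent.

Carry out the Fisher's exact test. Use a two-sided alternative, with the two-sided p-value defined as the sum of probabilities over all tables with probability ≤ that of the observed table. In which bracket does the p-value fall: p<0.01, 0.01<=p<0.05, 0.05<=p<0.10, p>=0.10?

p-value bracket: p>=0.10

Margins: r₁=10, r₂=14, c₁=15, c₂=9, n=24
p_obs = C(10,8)·C(14,7)/C(24,15); sum pmf over tables with pmf ≤ p_obs
p-value (two-sided) = 0.20992
→ bracket: p>=0.10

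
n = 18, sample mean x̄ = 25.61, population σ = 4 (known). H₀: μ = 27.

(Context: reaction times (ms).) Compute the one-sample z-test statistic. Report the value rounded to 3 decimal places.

test statistic = -1.474

SE = σ/√n = 4/√18 = 0.9428
z = (x̄−μ₀)/SE = (25.61−27)/0.9428 = -1.4743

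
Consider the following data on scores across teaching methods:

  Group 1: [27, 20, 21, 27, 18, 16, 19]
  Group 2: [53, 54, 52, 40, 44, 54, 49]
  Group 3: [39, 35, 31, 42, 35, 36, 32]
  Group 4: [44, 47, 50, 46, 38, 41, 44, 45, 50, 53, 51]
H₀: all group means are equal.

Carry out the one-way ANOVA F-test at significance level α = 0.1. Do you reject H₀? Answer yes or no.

Group means [21.14, 49.43, 35.71, 46.27], grand mean 39.156
SSB = Σnᵢ(x̄ᵢ−x̄)² = 3650.037; SSW = ΣΣ(x−x̄ᵢ)² = 582.182
MSB = 3650.037/3 = 1216.6790; MSW = 582.182/28 = 20.7922
F = MSB/MSW = 58.5161
df = (3, 28)
p-value (upper-tail) = 0.00000
At α=0.1: p < α → reject H₀

reject H₀: yes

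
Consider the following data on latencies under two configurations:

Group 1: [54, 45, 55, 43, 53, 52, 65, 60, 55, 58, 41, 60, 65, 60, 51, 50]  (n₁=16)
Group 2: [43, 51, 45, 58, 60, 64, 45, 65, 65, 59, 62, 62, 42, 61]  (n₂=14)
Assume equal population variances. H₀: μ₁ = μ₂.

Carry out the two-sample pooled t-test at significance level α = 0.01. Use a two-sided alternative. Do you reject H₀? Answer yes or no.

x̄₁=54.188, s₁=7.157, n₁=16
x̄₂=55.857, s₂=8.699, n₂=14
s_p² = [15·7.157² + 13·8.699²]/28 = 62.5768
SE = √(s_p²·(1/16+1/14)) = 2.8950
t = (54.188−55.857)/2.8950 = -0.5767
df = 28
p-value (two-sided) = 0.56872
At α=0.01: p ≥ α → fail to reject H₀

reject H₀: no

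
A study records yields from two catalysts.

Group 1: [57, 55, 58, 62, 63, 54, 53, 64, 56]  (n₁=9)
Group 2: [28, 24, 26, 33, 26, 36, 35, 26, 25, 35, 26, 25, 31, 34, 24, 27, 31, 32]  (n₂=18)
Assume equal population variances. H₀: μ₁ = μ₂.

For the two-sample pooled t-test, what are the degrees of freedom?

df = n₁ + n₂ − 2 = 9 + 18 − 2 = 25

degrees of freedom = 25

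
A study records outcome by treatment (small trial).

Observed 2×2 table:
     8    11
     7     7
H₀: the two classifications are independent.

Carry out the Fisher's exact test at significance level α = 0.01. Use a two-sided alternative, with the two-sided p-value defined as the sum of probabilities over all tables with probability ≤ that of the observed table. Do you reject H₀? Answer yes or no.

Margins: r₁=19, r₂=14, c₁=15, c₂=18, n=33
p_obs = C(19,8)·C(14,7)/C(33,15); sum pmf over tables with pmf ≤ p_obs
p-value (two-sided) = 0.73253
At α=0.01: p ≥ α → fail to reject H₀

reject H₀: no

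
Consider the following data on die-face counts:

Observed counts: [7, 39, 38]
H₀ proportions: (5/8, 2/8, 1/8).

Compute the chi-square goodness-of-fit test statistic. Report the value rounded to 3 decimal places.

test statistic = 126.886

n = 84; E_i = n·p_i = [52.50, 21.00, 10.50]
χ² = (7−52.50)²/52.50 + (39−21.00)²/21.00 + (38−10.50)²/10.50 = 126.8857
df = 2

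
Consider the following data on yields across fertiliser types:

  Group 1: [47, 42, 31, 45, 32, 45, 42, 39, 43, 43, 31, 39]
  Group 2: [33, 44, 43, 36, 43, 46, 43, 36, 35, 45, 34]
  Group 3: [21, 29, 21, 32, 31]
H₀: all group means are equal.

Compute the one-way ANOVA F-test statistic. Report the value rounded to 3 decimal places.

Group means [39.92, 39.82, 26.80], grand mean 37.536
SSB = Σnᵢ(x̄ᵢ−x̄)² = 701.611; SSW = ΣΣ(x−x̄ᵢ)² = 715.353
MSB = 701.611/2 = 350.8056; MSW = 715.353/25 = 28.6141
F = MSB/MSW = 12.2599
df = (2, 25)

test statistic = 12.260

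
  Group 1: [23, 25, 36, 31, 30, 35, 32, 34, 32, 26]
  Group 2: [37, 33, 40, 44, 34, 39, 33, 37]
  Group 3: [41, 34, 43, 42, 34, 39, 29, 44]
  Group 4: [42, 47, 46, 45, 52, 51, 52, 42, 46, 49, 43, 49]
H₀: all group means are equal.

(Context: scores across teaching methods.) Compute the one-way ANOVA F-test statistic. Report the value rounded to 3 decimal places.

test statistic = 27.971

Group means [30.40, 37.12, 38.25, 47.00], grand mean 38.711
SSB = Σnᵢ(x̄ᵢ−x̄)² = 1537.041; SSW = ΣΣ(x−x̄ᵢ)² = 622.775
MSB = 1537.041/3 = 512.3469; MSW = 622.775/34 = 18.3169
F = MSB/MSW = 27.9713
df = (3, 34)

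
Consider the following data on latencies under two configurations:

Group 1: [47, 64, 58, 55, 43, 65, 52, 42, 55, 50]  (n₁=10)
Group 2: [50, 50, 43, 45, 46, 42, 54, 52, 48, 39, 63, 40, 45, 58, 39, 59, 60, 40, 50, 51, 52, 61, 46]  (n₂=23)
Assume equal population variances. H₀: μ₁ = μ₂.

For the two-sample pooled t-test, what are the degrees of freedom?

degrees of freedom = 31

df = n₁ + n₂ − 2 = 10 + 23 − 2 = 31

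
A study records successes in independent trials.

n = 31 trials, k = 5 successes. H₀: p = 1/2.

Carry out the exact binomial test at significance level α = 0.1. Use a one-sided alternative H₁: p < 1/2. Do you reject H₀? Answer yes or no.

reject H₀: yes

Exact binomial: n=31, k=5, p₀=1/2=0.5000
P(X≤5) from Σ C(n,i)·p₀^i·(1−p₀)^(n−i)
p-value (one-sided, H₁ less) = 0.00010
At α=0.1: p < α → reject H₀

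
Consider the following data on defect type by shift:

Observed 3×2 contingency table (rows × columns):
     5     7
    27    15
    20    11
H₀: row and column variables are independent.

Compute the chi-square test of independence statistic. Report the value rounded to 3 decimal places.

test statistic = 2.240

Row totals [12, 42, 31], col totals [52, 33], n=85
χ² = (5−7.34)²/7.34 + (7−4.66)²/4.66 + (27−25.69)²/25.69 + (15−16.31)²/16.31 + (20−18.96)²/18.96 + (11−12.04)²/12.04 = 2.2397
df = 2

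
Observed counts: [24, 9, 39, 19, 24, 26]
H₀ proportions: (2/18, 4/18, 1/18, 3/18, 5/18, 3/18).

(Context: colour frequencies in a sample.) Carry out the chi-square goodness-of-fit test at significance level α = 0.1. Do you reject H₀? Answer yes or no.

reject H₀: yes

n = 141; E_i = n·p_i = [15.67, 31.33, 7.83, 23.50, 39.17, 23.50]
χ² = (24−15.67)²/15.67 + (9−31.33)²/31.33 + (39−7.83)²/7.83 + (19−23.50)²/23.50 + (24−39.17)²/39.17 + (26−23.50)²/23.50 = 151.3553
df = 5
p-value (upper-tail) = 0.00000
At α=0.1: p < α → reject H₀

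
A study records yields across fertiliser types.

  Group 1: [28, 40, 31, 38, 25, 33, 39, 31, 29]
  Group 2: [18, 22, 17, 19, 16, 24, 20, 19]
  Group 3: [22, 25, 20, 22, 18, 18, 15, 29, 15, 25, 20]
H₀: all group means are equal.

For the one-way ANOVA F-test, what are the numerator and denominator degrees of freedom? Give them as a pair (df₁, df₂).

k = 3 groups, N = 28 total
df = (k−1, N−k) = (3−1, 28−3) = (2, 25)

degrees of freedom = [2, 25]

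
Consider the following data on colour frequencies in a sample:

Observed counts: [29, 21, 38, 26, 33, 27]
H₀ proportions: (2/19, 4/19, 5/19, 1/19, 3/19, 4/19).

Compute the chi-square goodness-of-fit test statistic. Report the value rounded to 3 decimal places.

n = 174; E_i = n·p_i = [18.32, 36.63, 45.79, 9.16, 27.47, 36.63]
χ² = (29−18.32)²/18.32 + (21−36.63)²/36.63 + (38−45.79)²/45.79 + (26−9.16)²/9.16 + (33−27.47)²/27.47 + (27−36.63)²/36.63 = 48.8460
df = 5

test statistic = 48.846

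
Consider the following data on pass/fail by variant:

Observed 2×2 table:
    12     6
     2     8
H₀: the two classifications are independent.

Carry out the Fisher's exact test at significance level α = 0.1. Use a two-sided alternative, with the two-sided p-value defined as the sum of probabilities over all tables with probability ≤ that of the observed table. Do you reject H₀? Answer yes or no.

reject H₀: yes

Margins: r₁=18, r₂=10, c₁=14, c₂=14, n=28
p_obs = C(18,12)·C(10,2)/C(28,14); sum pmf over tables with pmf ≤ p_obs
p-value (two-sided) = 0.04607
At α=0.1: p < α → reject H₀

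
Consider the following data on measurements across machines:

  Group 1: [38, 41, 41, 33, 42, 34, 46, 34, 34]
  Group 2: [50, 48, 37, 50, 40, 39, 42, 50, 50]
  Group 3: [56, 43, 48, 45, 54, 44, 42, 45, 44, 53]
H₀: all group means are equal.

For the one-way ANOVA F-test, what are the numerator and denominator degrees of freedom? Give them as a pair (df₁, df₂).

k = 3 groups, N = 28 total
df = (k−1, N−k) = (3−1, 28−3) = (2, 25)

degrees of freedom = [2, 25]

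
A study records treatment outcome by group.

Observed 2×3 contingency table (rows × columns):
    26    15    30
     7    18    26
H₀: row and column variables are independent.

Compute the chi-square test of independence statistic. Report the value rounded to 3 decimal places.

test statistic = 8.446

Row totals [71, 51], col totals [33, 33, 56], n=122
χ² = (26−19.20)²/19.20 + (15−19.20)²/19.20 + (30−32.59)²/32.59 + (7−13.80)²/13.80 + (18−13.80)²/13.80 + (26−23.41)²/23.41 = 8.4461
df = 2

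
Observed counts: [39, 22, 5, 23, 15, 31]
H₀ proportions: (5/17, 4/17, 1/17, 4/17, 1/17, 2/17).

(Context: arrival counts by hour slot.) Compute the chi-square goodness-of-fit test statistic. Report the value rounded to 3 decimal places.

n = 135; E_i = n·p_i = [39.71, 31.76, 7.94, 31.76, 7.94, 15.88]
χ² = (39−39.71)²/39.71 + (22−31.76)²/31.76 + (5−7.94)²/7.94 + (23−31.76)²/31.76 + (15−7.94)²/7.94 + (31−15.88)²/15.88 = 27.1863
df = 5

test statistic = 27.186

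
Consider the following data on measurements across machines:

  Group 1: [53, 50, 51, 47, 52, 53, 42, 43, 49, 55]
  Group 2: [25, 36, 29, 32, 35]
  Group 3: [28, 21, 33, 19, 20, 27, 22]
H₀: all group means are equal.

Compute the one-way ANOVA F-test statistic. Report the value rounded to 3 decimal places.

Group means [49.50, 31.40, 24.29], grand mean 37.364
SSB = Σnᵢ(x̄ᵢ−x̄)² = 2847.962; SSW = ΣΣ(x−x̄ᵢ)² = 409.129
MSB = 2847.962/2 = 1423.9812; MSW = 409.129/19 = 21.5331
F = MSB/MSW = 66.1299
df = (2, 19)

test statistic = 66.130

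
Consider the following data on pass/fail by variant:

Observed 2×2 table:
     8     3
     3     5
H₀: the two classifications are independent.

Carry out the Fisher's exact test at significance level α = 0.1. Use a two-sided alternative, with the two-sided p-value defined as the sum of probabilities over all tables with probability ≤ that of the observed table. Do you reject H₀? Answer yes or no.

Margins: r₁=11, r₂=8, c₁=11, c₂=8, n=19
p_obs = C(11,8)·C(8,3)/C(19,11); sum pmf over tables with pmf ≤ p_obs
p-value (two-sided) = 0.18092
At α=0.1: p ≥ α → fail to reject H₀

reject H₀: no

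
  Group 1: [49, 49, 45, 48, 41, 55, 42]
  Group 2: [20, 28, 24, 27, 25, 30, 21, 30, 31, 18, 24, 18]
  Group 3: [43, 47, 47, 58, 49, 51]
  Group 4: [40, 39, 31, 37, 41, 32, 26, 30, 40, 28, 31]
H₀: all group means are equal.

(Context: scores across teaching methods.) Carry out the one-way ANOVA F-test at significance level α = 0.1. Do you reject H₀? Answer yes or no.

Group means [47.00, 24.67, 49.17, 34.09], grand mean 35.972
SSB = Σnᵢ(x̄ᵢ−x̄)² = 3468.563; SSW = ΣΣ(x−x̄ᵢ)² = 798.409
MSB = 3468.563/3 = 1156.1877; MSW = 798.409/32 = 24.9503
F = MSB/MSW = 46.3397
df = (3, 32)
p-value (upper-tail) = 0.00000
At α=0.1: p < α → reject H₀

reject H₀: yes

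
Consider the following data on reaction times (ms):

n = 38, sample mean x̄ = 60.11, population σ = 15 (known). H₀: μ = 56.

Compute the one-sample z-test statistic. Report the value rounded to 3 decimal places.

test statistic = 1.689

SE = σ/√n = 15/√38 = 2.4333
z = (x̄−μ₀)/SE = (60.11−56)/2.4333 = 1.6890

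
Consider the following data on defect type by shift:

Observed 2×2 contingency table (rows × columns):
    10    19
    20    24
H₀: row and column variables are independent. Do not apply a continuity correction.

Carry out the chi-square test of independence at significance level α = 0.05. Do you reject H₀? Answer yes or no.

reject H₀: no

Row totals [29, 44], col totals [30, 43], n=73
χ² = (10−11.92)²/11.92 + (19−17.08)²/17.08 + (20−18.08)²/18.08 + (24−25.92)²/25.92 = 0.8692
df = 1
p-value (upper-tail) = 0.35117
At α=0.05: p ≥ α → fail to reject H₀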